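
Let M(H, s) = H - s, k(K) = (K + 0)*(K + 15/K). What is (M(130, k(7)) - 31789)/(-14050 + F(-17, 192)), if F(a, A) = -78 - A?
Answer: 31723/14320 ≈ 2.2153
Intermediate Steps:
k(K) = K*(K + 15/K)
(M(130, k(7)) - 31789)/(-14050 + F(-17, 192)) = ((130 - (15 + 7²)) - 31789)/(-14050 + (-78 - 1*192)) = ((130 - (15 + 49)) - 31789)/(-14050 + (-78 - 192)) = ((130 - 1*64) - 31789)/(-14050 - 270) = ((130 - 64) - 31789)/(-14320) = (66 - 31789)*(-1/14320) = -31723*(-1/14320) = 31723/14320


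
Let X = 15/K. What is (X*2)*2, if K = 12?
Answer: 5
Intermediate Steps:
X = 5/4 (X = 15/12 = 15*(1/12) = 5/4 ≈ 1.2500)
(X*2)*2 = ((5/4)*2)*2 = (5/2)*2 = 5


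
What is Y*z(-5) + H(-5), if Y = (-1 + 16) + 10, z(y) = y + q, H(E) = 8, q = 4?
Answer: -17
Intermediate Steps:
z(y) = 4 + y (z(y) = y + 4 = 4 + y)
Y = 25 (Y = 15 + 10 = 25)
Y*z(-5) + H(-5) = 25*(4 - 5) + 8 = 25*(-1) + 8 = -25 + 8 = -17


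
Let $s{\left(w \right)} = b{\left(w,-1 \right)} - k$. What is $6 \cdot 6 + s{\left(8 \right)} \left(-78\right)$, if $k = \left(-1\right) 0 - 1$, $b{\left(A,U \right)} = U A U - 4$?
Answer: $-354$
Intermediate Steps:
$b{\left(A,U \right)} = -4 + A U^{2}$ ($b{\left(A,U \right)} = A U U - 4 = A U^{2} - 4 = -4 + A U^{2}$)
$k = -1$ ($k = 0 - 1 = -1$)
$s{\left(w \right)} = -3 + w$ ($s{\left(w \right)} = \left(-4 + w \left(-1\right)^{2}\right) - -1 = \left(-4 + w 1\right) + 1 = \left(-4 + w\right) + 1 = -3 + w$)
$6 \cdot 6 + s{\left(8 \right)} \left(-78\right) = 6 \cdot 6 + \left(-3 + 8\right) \left(-78\right) = 36 + 5 \left(-78\right) = 36 - 390 = -354$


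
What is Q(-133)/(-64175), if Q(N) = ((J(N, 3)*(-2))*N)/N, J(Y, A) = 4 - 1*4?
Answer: 0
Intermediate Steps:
J(Y, A) = 0 (J(Y, A) = 4 - 4 = 0)
Q(N) = 0 (Q(N) = ((0*(-2))*N)/N = (0*N)/N = 0/N = 0)
Q(-133)/(-64175) = 0/(-64175) = 0*(-1/64175) = 0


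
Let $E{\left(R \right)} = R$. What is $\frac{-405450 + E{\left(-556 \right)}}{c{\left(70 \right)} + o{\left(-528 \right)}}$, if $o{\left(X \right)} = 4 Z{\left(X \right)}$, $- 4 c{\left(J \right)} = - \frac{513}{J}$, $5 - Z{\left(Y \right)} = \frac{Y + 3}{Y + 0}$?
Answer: $- \frac{1250498480}{54993} \approx -22739.0$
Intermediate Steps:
$Z{\left(Y \right)} = 5 - \frac{3 + Y}{Y}$ ($Z{\left(Y \right)} = 5 - \frac{Y + 3}{Y + 0} = 5 - \frac{3 + Y}{Y}$)
$c{\left(J \right)} = \frac{513}{4 J}$ ($c{\left(J \right)} = - \frac{\left(-513\right) \frac{1}{J}}{4} = \frac{513}{4 J}$)
$o{\left(X \right)} = 16 - \frac{12}{X}$ ($o{\left(X \right)} = 4 \left(4 - \frac{3}{X}\right) = 16 - \frac{12}{X}$)
$\frac{-405450 + E{\left(-556 \right)}}{c{\left(70 \right)} + o{\left(-528 \right)}} = \frac{-405450 - 556}{\frac{513}{4 \cdot 70} + \left(16 - \frac{12}{-528}\right)} = - \frac{406006}{\frac{513}{4} \cdot \frac{1}{70} + \left(16 - - \frac{1}{44}\right)} = - \frac{406006}{\frac{513}{280} + \left(16 + \frac{1}{44}\right)} = - \frac{406006}{\frac{513}{280} + \frac{705}{44}} = - \frac{406006}{\frac{54993}{3080}} = \left(-406006\right) \frac{3080}{54993} = - \frac{1250498480}{54993}$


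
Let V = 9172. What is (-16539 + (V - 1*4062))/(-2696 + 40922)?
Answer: -11429/38226 ≈ -0.29899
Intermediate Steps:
(-16539 + (V - 1*4062))/(-2696 + 40922) = (-16539 + (9172 - 1*4062))/(-2696 + 40922) = (-16539 + (9172 - 4062))/38226 = (-16539 + 5110)*(1/38226) = -11429*1/38226 = -11429/38226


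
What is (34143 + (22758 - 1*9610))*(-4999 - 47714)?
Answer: -2492850483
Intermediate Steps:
(34143 + (22758 - 1*9610))*(-4999 - 47714) = (34143 + (22758 - 9610))*(-52713) = (34143 + 13148)*(-52713) = 47291*(-52713) = -2492850483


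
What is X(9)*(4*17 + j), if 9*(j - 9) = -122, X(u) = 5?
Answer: 2855/9 ≈ 317.22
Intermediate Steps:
j = -41/9 (j = 9 + (⅑)*(-122) = 9 - 122/9 = -41/9 ≈ -4.5556)
X(9)*(4*17 + j) = 5*(4*17 - 41/9) = 5*(68 - 41/9) = 5*(571/9) = 2855/9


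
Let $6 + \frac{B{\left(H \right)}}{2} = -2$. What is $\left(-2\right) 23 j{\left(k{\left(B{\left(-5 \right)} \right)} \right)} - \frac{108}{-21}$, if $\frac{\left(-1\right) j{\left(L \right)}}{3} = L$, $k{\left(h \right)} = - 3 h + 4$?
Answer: $\frac{50268}{7} \approx 7181.1$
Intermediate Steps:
$B{\left(H \right)} = -16$ ($B{\left(H \right)} = -12 + 2 \left(-2\right) = -12 - 4 = -16$)
$k{\left(h \right)} = 4 - 3 h$
$j{\left(L \right)} = - 3 L$
$\left(-2\right) 23 j{\left(k{\left(B{\left(-5 \right)} \right)} \right)} - \frac{108}{-21} = \left(-2\right) 23 \left(- 3 \left(4 - -48\right)\right) - \frac{108}{-21} = - 46 \left(- 3 \left(4 + 48\right)\right) - - \frac{36}{7} = - 46 \left(\left(-3\right) 52\right) + \frac{36}{7} = \left(-46\right) \left(-156\right) + \frac{36}{7} = 7176 + \frac{36}{7} = \frac{50268}{7}$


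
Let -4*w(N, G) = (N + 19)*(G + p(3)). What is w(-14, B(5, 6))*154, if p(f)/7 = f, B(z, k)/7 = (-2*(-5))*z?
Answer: -142835/2 ≈ -71418.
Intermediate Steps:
B(z, k) = 70*z (B(z, k) = 7*((-2*(-5))*z) = 7*(10*z) = 70*z)
p(f) = 7*f
w(N, G) = -(19 + N)*(21 + G)/4 (w(N, G) = -(N + 19)*(G + 7*3)/4 = -(19 + N)*(G + 21)/4 = -(19 + N)*(21 + G)/4)
w(-14, B(5, 6))*154 = (-399/4 - 21/4*(-14) - 665*5/2 - 1/4*70*5*(-14))*154 = (-399/4 + 147/2 - 19/4*350 - 1/4*350*(-14))*154 = (-399/4 + 147/2 - 3325/2 + 1225)*154 = -1855/4*154 = -142835/2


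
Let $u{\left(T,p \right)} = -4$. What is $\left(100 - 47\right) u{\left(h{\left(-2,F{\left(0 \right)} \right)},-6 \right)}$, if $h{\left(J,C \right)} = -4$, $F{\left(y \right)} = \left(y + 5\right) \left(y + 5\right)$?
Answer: $-212$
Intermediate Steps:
$F{\left(y \right)} = \left(5 + y\right)^{2}$ ($F{\left(y \right)} = \left(5 + y\right) \left(5 + y\right) = \left(5 + y\right)^{2}$)
$\left(100 - 47\right) u{\left(h{\left(-2,F{\left(0 \right)} \right)},-6 \right)} = \left(100 - 47\right) \left(-4\right) = 53 \left(-4\right) = -212$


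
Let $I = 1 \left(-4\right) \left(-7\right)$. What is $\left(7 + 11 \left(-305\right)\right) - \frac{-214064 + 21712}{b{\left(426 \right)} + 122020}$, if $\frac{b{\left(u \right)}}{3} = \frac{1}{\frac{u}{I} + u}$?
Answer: $- \frac{420376384372}{125619597} \approx -3346.4$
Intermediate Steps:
$I = 28$ ($I = \left(-4\right) \left(-7\right) = 28$)
$b{\left(u \right)} = \frac{84}{29 u}$ ($b{\left(u \right)} = \frac{3}{\frac{u}{28} + u} = \frac{3}{\frac{29}{28} u} = 3 \frac{28}{29 u} = \frac{84}{29 u}$)
$\left(7 + 11 \left(-305\right)\right) - \frac{-214064 + 21712}{b{\left(426 \right)} + 122020} = \left(7 + 11 \left(-305\right)\right) - \frac{-214064 + 21712}{\frac{84}{29 \cdot 426} + 122020} = \left(7 - 3355\right) - - \frac{192352}{\frac{84}{29} \cdot \frac{1}{426} + 122020} = -3348 - - \frac{192352}{\frac{14}{2059} + 122020} = -3348 - - \frac{192352}{\frac{251239194}{2059}} = -3348 - \left(-192352\right) \frac{2059}{251239194} = -3348 - - \frac{198026384}{125619597} = -3348 + \frac{198026384}{125619597} = - \frac{420376384372}{125619597}$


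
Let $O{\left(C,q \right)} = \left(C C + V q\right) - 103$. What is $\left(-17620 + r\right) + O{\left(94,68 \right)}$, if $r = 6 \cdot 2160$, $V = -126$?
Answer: $-4495$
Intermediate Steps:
$r = 12960$
$O{\left(C,q \right)} = -103 + C^{2} - 126 q$ ($O{\left(C,q \right)} = \left(C C - 126 q\right) - 103 = \left(C^{2} - 126 q\right) - 103 = -103 + C^{2} - 126 q$)
$\left(-17620 + r\right) + O{\left(94,68 \right)} = \left(-17620 + 12960\right) - \left(8671 - 8836\right) = -4660 - -165 = -4660 + 165 = -4495$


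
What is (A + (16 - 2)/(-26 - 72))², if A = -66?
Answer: 214369/49 ≈ 4374.9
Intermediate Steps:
(A + (16 - 2)/(-26 - 72))² = (-66 + (16 - 2)/(-26 - 72))² = (-66 + 14/(-98))² = (-66 + 14*(-1/98))² = (-66 - ⅐)² = (-463/7)² = 214369/49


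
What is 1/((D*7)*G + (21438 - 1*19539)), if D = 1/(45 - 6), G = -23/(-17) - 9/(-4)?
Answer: 2652/5037863 ≈ 0.00052641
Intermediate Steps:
G = 245/68 (G = -23*(-1/17) - 9*(-¼) = 23/17 + 9/4 = 245/68 ≈ 3.6029)
D = 1/39 ≈ 0.025641
1/((D*7)*G + (21438 - 1*19539)) = 1/(((1/39)*7)*(245/68) + (21438 - 1*19539)) = 1/((7/39)*(245/68) + (21438 - 19539)) = 1/(1715/2652 + 1899) = 1/(5037863/2652) = 2652/5037863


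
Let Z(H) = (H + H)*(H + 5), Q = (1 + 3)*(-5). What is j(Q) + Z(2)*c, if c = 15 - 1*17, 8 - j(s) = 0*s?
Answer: -48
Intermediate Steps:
Q = -20 (Q = 4*(-5) = -20)
j(s) = 8 (j(s) = 8 - 0*s = 8 - 1*0 = 8 + 0 = 8)
Z(H) = 2*H*(5 + H) (Z(H) = (2*H)*(5 + H) = 2*H*(5 + H))
c = -2 (c = 15 - 17 = -2)
j(Q) + Z(2)*c = 8 + (2*2*(5 + 2))*(-2) = 8 + (2*2*7)*(-2) = 8 + 28*(-2) = 8 - 56 = -48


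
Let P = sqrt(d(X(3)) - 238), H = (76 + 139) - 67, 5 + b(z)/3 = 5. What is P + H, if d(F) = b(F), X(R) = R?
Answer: 148 + I*sqrt(238) ≈ 148.0 + 15.427*I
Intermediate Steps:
b(z) = 0 (b(z) = -15 + 3*5 = -15 + 15 = 0)
d(F) = 0
H = 148 (H = 215 - 67 = 148)
P = I*sqrt(238) (P = sqrt(0 - 238) = sqrt(-238) = I*sqrt(238) ≈ 15.427*I)
P + H = I*sqrt(238) + 148 = 148 + I*sqrt(238)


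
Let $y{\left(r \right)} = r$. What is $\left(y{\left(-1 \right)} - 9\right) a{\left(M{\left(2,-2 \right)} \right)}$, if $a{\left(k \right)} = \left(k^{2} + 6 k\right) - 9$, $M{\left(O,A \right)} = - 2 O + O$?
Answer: $170$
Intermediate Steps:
$M{\left(O,A \right)} = - O$
$a{\left(k \right)} = -9 + k^{2} + 6 k$
$\left(y{\left(-1 \right)} - 9\right) a{\left(M{\left(2,-2 \right)} \right)} = \left(-1 - 9\right) \left(-9 + \left(\left(-1\right) 2\right)^{2} + 6 \left(\left(-1\right) 2\right)\right) = - 10 \left(-9 + \left(-2\right)^{2} + 6 \left(-2\right)\right) = - 10 \left(-9 + 4 - 12\right) = \left(-10\right) \left(-17\right) = 170$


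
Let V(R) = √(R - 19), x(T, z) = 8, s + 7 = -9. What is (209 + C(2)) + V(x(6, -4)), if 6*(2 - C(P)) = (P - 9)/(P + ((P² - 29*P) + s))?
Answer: 86081/408 + I*√11 ≈ 210.98 + 3.3166*I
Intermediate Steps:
s = -16 (s = -7 - 9 = -16)
C(P) = 2 - (-9 + P)/(6*(-16 + P² - 28*P)) (C(P) = 2 - (P - 9)/(6*(P + ((P² - 29*P) - 16))) = 2 - (-9 + P)/(6*(P + (-16 + P² - 29*P))) = 2 - (-9 + P)/(6*(-16 + P² - 28*P)))
V(R) = √(-19 + R)
(209 + C(2)) + V(x(6, -4)) = (209 + (183 - 12*2² + 337*2)/(6*(16 - 1*2² + 28*2))) + √(-19 + 8) = (209 + (183 - 12*4 + 674)/(6*(16 - 1*4 + 56))) + √(-11) = (209 + (183 - 48 + 674)/(6*(16 - 4 + 56))) + I*√11 = (209 + (⅙)*809/68) + I*√11 = (209 + (⅙)*(1/68)*809) + I*√11 = (209 + 809/408) + I*√11 = 86081/408 + I*√11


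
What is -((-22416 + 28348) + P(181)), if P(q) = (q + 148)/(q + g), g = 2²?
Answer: -1097749/185 ≈ -5933.8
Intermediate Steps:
g = 4
P(q) = (148 + q)/(4 + q) (P(q) = (q + 148)/(q + 4) = (148 + q)/(4 + q))
-((-22416 + 28348) + P(181)) = -((-22416 + 28348) + (148 + 181)/(4 + 181)) = -(5932 + 329/185) = -1*1097749/185 = -1097749/185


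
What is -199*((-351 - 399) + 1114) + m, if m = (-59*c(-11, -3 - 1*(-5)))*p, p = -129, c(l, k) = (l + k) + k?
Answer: -125713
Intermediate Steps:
c(l, k) = l + 2*k (c(l, k) = (k + l) + k = l + 2*k)
m = -53277 (m = -59*(-11 + 2*(-3 - 1*(-5)))*(-129) = -59*(-11 + 2*(-3 + 5))*(-129) = -59*(-11 + 2*2)*(-129) = -59*(-11 + 4)*(-129) = -59*(-7)*(-129) = 413*(-129) = -53277)
-199*((-351 - 399) + 1114) + m = -199*((-351 - 399) + 1114) - 53277 = -199*(-750 + 1114) - 53277 = -199*364 - 53277 = -72436 - 53277 = -125713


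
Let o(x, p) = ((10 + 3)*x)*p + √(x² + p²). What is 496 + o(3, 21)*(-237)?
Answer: -193607 - 3555*√2 ≈ -1.9863e+5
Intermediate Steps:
o(x, p) = √(p² + x²) + 13*p*x (o(x, p) = (13*x)*p + √(p² + x²) = 13*p*x + √(p² + x²) = √(p² + x²) + 13*p*x)
496 + o(3, 21)*(-237) = 496 + (√(21² + 3²) + 13*21*3)*(-237) = 496 + (√(441 + 9) + 819)*(-237) = 496 + (√450 + 819)*(-237) = 496 + (15*√2 + 819)*(-237) = 496 + (819 + 15*√2)*(-237) = 496 + (-194103 - 3555*√2) = -193607 - 3555*√2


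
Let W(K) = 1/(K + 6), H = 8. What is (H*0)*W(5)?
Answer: 0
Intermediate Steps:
W(K) = 1/(6 + K)
(H*0)*W(5) = (8*0)/(6 + 5) = 0/11 = 0*(1/11) = 0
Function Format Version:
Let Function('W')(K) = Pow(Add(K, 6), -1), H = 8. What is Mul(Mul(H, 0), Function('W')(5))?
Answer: 0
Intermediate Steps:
Function('W')(K) = Pow(Add(6, K), -1)
Mul(Mul(H, 0), Function('W')(5)) = Mul(Mul(8, 0), Pow(Add(6, 5), -1)) = Mul(0, Pow(11, -1)) = Mul(0, Rational(1, 11)) = 0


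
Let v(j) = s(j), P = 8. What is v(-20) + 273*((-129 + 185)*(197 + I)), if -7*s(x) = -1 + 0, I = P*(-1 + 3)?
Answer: 22794409/7 ≈ 3.2563e+6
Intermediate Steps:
I = 16 (I = 8*(-1 + 3) = 8*2 = 16)
s(x) = 1/7 (s(x) = -(-1 + 0)/7 = -1/7*(-1) = 1/7)
v(j) = 1/7
v(-20) + 273*((-129 + 185)*(197 + I)) = 1/7 + 273*((-129 + 185)*(197 + 16)) = 1/7 + 273*(56*213) = 1/7 + 273*11928 = 1/7 + 3256344 = 22794409/7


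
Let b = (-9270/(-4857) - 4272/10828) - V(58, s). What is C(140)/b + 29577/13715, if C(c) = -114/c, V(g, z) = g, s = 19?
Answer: 103193209375911/47533453363760 ≈ 2.1710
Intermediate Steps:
b = -247557176/4382633 (b = (-9270/(-4857) - 4272/10828) - 1*58 = (-9270*(-1/4857) - 4272*1/10828) - 58 = (3090/1619 - 1068/2707) - 58 = 6635538/4382633 - 58 = -247557176/4382633 ≈ -56.486)
C(140)/b + 29577/13715 = (-114/140)/(-247557176/4382633) + 29577/13715 = -114*1/140*(-4382633/247557176) + 29577*(1/13715) = -57/70*(-4382633/247557176) + 29577/13715 = 249810081/17329002320 + 29577/13715 = 103193209375911/47533453363760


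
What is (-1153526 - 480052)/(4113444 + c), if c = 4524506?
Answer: -816789/4318975 ≈ -0.18912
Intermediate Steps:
(-1153526 - 480052)/(4113444 + c) = (-1153526 - 480052)/(4113444 + 4524506) = -1633578/8637950 = -1633578*1/8637950 = -816789/4318975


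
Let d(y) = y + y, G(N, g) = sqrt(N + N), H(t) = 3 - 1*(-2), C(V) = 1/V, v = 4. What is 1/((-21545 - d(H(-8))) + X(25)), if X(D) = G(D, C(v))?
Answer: -4311/92923595 - sqrt(2)/92923595 ≈ -4.6408e-5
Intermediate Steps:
H(t) = 5 (H(t) = 3 + 2 = 5)
G(N, g) = sqrt(2)*sqrt(N) (G(N, g) = sqrt(2*N) = sqrt(2)*sqrt(N))
X(D) = sqrt(2)*sqrt(D)
d(y) = 2*y
1/((-21545 - d(H(-8))) + X(25)) = 1/((-21545 - 2*5) + sqrt(2)*sqrt(25)) = 1/((-21545 - 1*10) + sqrt(2)*5) = 1/((-21545 - 10) + 5*sqrt(2)) = 1/(-21555 + 5*sqrt(2))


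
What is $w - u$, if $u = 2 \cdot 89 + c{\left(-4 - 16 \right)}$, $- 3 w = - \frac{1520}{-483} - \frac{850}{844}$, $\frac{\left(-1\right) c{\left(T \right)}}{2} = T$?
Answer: $- \frac{133738369}{611478} \approx -218.71$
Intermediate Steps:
$c{\left(T \right)} = - 2 T$
$w = - \frac{436165}{611478}$ ($w = - \frac{- \frac{1520}{-483} - \frac{850}{844}}{3} = - \frac{\left(-1520\right) \left(- \frac{1}{483}\right) - \frac{425}{422}}{3} = - \frac{\frac{1520}{483} - \frac{425}{422}}{3} = \left(- \frac{1}{3}\right) \frac{436165}{203826} = - \frac{436165}{611478} \approx -0.7133$)
$u = 218$ ($u = 2 \cdot 89 - 2 \left(-4 - 16\right) = 178 - 2 \left(-4 - 16\right) = 178 - -40 = 178 + 40 = 218$)
$w - u = - \frac{436165}{611478} - 218 = - \frac{133738369}{611478}$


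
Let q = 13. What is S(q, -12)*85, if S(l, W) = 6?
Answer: 510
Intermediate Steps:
S(q, -12)*85 = 6*85 = 510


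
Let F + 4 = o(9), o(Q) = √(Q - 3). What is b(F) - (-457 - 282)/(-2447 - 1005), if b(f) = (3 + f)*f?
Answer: 33781/3452 - 5*√6 ≈ -2.4615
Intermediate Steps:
o(Q) = √(-3 + Q)
F = -4 + √6 (F = -4 + √(-3 + 9) = -4 + √6 ≈ -1.5505)
b(f) = f*(3 + f)
b(F) - (-457 - 282)/(-2447 - 1005) = (-4 + √6)*(3 + (-4 + √6)) - (-457 - 282)/(-2447 - 1005) = (-4 + √6)*(-1 + √6) - (-739)/(-3452) = (-1 + √6)*(-4 + √6) - (-739)*(-1)/3452 = (-1 + √6)*(-4 + √6) - 1*739/3452 = (-1 + √6)*(-4 + √6) - 739/3452 = -739/3452 + (-1 + √6)*(-4 + √6)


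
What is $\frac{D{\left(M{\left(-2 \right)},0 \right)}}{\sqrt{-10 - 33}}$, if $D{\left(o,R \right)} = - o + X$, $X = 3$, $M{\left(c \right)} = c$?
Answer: $- \frac{5 i \sqrt{43}}{43} \approx - 0.76249 i$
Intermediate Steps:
$D{\left(o,R \right)} = 3 - o$ ($D{\left(o,R \right)} = - o + 3 = 3 - o$)
$\frac{D{\left(M{\left(-2 \right)},0 \right)}}{\sqrt{-10 - 33}} = \frac{3 - -2}{\sqrt{-10 - 33}} = \frac{3 + 2}{\sqrt{-43}} = \frac{1}{i \sqrt{43}} \cdot 5 = - \frac{i \sqrt{43}}{43} \cdot 5 = - \frac{5 i \sqrt{43}}{43}$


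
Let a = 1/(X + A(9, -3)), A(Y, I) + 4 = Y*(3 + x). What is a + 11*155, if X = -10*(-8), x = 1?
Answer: 190961/112 ≈ 1705.0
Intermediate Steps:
A(Y, I) = -4 + 4*Y (A(Y, I) = -4 + Y*(3 + 1) = -4 + Y*4 = -4 + 4*Y)
X = 80
a = 1/112 (a = 1/(80 + (-4 + 4*9)) = 1/(80 + (-4 + 36)) = 1/(80 + 32) = 1/112 ≈ 0.0089286)
a + 11*155 = 1/112 + 11*155 = 1/112 + 1705 = 190961/112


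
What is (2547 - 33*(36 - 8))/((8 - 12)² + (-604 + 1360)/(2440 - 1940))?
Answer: 202875/2189 ≈ 92.679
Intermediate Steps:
(2547 - 33*(36 - 8))/((8 - 12)² + (-604 + 1360)/(2440 - 1940)) = (2547 - 33*28)/((-4)² + 756/500) = (2547 - 924)/(16 + 756*(1/500)) = 1623/(16 + 189/125) = 1623/(2189/125) = 1623*(125/2189) = 202875/2189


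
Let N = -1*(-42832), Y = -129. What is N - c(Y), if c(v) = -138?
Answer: 42970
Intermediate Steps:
N = 42832
N - c(Y) = 42832 - 1*(-138) = 42832 + 138 = 42970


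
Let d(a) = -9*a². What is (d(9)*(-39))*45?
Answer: 1279395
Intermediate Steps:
(d(9)*(-39))*45 = (-9*9²*(-39))*45 = (-9*81*(-39))*45 = -729*(-39)*45 = 28431*45 = 1279395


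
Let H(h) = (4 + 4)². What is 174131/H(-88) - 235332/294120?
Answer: 711115951/261440 ≈ 2720.0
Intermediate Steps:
H(h) = 64 (H(h) = 8² = 64)
174131/H(-88) - 235332/294120 = 174131/64 - 235332/294120 = 174131*(1/64) - 235332*1/294120 = 174131/64 - 6537/8170 = 711115951/261440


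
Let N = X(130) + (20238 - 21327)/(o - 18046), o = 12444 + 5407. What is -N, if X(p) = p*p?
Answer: -1098863/65 ≈ -16906.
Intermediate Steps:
o = 17851
X(p) = p²
N = 1098863/65 (N = 130² + (20238 - 21327)/(17851 - 18046) = 16900 - 1089/(-195) = 16900 - 1089*(-1/195) = 16900 + 363/65 = 1098863/65 ≈ 16906.)
-N = -1*1098863/65 = -1098863/65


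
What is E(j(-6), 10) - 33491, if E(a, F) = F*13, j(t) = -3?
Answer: -33361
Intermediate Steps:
E(a, F) = 13*F
E(j(-6), 10) - 33491 = 13*10 - 33491 = 130 - 33491 = -33361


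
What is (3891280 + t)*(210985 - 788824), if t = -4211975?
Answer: 185310078105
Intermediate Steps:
(3891280 + t)*(210985 - 788824) = (3891280 - 4211975)*(210985 - 788824) = -320695*(-577839) = 185310078105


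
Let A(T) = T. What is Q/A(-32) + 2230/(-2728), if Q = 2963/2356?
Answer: -710513/829312 ≈ -0.85675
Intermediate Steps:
Q = 2963/2356 (Q = 2963*(1/2356) = 2963/2356 ≈ 1.2576)
Q/A(-32) + 2230/(-2728) = (2963/2356)/(-32) + 2230/(-2728) = (2963/2356)*(-1/32) + 2230*(-1/2728) = -2963/75392 - 1115/1364 = -710513/829312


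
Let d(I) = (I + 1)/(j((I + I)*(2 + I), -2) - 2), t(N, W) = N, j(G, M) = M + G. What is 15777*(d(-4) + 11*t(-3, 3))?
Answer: -2098341/4 ≈ -5.2459e+5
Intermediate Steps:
j(G, M) = G + M
d(I) = (1 + I)/(-4 + 2*I*(2 + I)) (d(I) = (I + 1)/(((I + I)*(2 + I) - 2) - 2) = (1 + I)/(((2*I)*(2 + I) - 2) - 2) = (1 + I)/((2*I*(2 + I) - 2) - 2) = (1 + I)/((-2 + 2*I*(2 + I)) - 2) = (1 + I)/(-4 + 2*I*(2 + I)))
15777*(d(-4) + 11*t(-3, 3)) = 15777*((1 - 4)/(2*(-2 - 4*(2 - 4))) + 11*(-3)) = 15777*((½)*(-3)/(-2 - 4*(-2)) - 33) = 15777*((½)*(-3)/(-2 + 8) - 33) = 15777*((½)*(-3)/6 - 33) = 15777*((½)*(⅙)*(-3) - 33) = 15777*(-¼ - 33) = 15777*(-133/4) = -2098341/4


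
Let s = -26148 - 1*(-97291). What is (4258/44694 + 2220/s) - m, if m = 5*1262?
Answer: -10031642764723/1589832621 ≈ -6309.9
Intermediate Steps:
m = 6310
s = 71143 (s = -26148 + 97291 = 71143)
(4258/44694 + 2220/s) - m = (4258/44694 + 2220/71143) - 1*6310 = (4258*(1/44694) + 2220*(1/71143)) - 6310 = (2129/22347 + 2220/71143) - 6310 = 201073787/1589832621 - 6310 = -10031642764723/1589832621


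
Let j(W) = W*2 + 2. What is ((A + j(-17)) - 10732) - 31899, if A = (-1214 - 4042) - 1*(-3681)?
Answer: -44238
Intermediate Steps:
j(W) = 2 + 2*W (j(W) = 2*W + 2 = 2 + 2*W)
A = -1575 (A = -5256 + 3681 = -1575)
((A + j(-17)) - 10732) - 31899 = ((-1575 + (2 + 2*(-17))) - 10732) - 31899 = ((-1575 + (2 - 34)) - 10732) - 31899 = ((-1575 - 32) - 10732) - 31899 = (-1607 - 10732) - 31899 = -12339 - 31899 = -44238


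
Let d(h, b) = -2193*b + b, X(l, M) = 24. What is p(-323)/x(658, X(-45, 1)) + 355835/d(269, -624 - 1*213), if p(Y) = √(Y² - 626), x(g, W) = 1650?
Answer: 355835/1834704 + √103703/1650 ≈ 0.38912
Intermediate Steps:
p(Y) = √(-626 + Y²)
d(h, b) = -2192*b
p(-323)/x(658, X(-45, 1)) + 355835/d(269, -624 - 1*213) = √(-626 + (-323)²)/1650 + 355835/((-2192*(-624 - 1*213))) = √(-626 + 104329)*(1/1650) + 355835/((-2192*(-624 - 213))) = √103703*(1/1650) + 355835/((-2192*(-837))) = √103703/1650 + 355835/1834704 = 355835/1834704 + √103703/1650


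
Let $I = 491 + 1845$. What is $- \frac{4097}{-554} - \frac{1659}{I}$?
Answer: $\frac{4325753}{647072} \approx 6.6851$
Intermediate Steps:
$I = 2336$
$- \frac{4097}{-554} - \frac{1659}{I} = - \frac{4097}{-554} - \frac{1659}{2336} = \left(-4097\right) \left(- \frac{1}{554}\right) - \frac{1659}{2336} = \frac{4097}{554} - \frac{1659}{2336} = \frac{4325753}{647072}$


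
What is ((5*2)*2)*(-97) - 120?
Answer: -2060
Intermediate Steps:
((5*2)*2)*(-97) - 120 = (10*2)*(-97) - 120 = 20*(-97) - 120 = -1940 - 120 = -2060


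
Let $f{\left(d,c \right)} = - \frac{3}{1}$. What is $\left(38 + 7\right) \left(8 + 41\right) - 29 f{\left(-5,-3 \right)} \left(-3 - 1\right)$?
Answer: $1857$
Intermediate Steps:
$f{\left(d,c \right)} = -3$ ($f{\left(d,c \right)} = \left(-3\right) 1 = -3$)
$\left(38 + 7\right) \left(8 + 41\right) - 29 f{\left(-5,-3 \right)} \left(-3 - 1\right) = \left(38 + 7\right) \left(8 + 41\right) - 29 \left(- 3 \left(-3 - 1\right)\right) = 45 \cdot 49 - 29 \left(\left(-3\right) \left(-4\right)\right) = 2205 - 348 = 1857$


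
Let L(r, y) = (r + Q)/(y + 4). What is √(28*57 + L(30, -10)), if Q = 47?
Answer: √56994/6 ≈ 39.789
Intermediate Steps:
L(r, y) = (47 + r)/(4 + y) (L(r, y) = (r + 47)/(y + 4) = (47 + r)/(4 + y))
√(28*57 + L(30, -10)) = √(28*57 + (47 + 30)/(4 - 10)) = √(1596 + 77/(-6)) = √(1596 - ⅙*77) = √(1596 - 77/6) = √(9499/6) = √56994/6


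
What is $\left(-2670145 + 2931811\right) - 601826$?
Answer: $-340160$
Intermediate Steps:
$\left(-2670145 + 2931811\right) - 601826 = 261666 - 601826 = -340160$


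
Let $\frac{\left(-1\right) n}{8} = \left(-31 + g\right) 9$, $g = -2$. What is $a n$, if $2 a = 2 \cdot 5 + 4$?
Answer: $16632$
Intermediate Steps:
$n = 2376$ ($n = - 8 \left(-31 - 2\right) 9 = - 8 \left(\left(-33\right) 9\right) = \left(-8\right) \left(-297\right) = 2376$)
$a = 7$ ($a = \frac{2 \cdot 5 + 4}{2} = \frac{10 + 4}{2} = \frac{1}{2} \cdot 14 = 7$)
$a n = 7 \cdot 2376 = 16632$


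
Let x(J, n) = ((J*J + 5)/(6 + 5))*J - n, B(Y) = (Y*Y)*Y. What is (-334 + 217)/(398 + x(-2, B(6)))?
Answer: -1287/1984 ≈ -0.64869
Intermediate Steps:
B(Y) = Y³ (B(Y) = Y²*Y = Y³)
x(J, n) = -n + J*(5/11 + J²/11) (x(J, n) = ((J² + 5)/11)*J - n = ((5 + J²)*(1/11))*J - n = (5/11 + J²/11)*J - n = J*(5/11 + J²/11) - n = -n + J*(5/11 + J²/11))
(-334 + 217)/(398 + x(-2, B(6))) = (-334 + 217)/(398 + (-1*6³ + (1/11)*(-2)³ + (5/11)*(-2))) = -117/(398 + (-1*216 + (1/11)*(-8) - 10/11)) = -117/(398 + (-216 - 8/11 - 10/11)) = -117/(398 - 2394/11) = -117/1984/11 = -117*11/1984 = -1287/1984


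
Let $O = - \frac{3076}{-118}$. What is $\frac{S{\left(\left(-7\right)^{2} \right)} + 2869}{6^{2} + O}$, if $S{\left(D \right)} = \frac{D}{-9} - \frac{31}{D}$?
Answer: $\frac{74490391}{1614942} \approx 46.126$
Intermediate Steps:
$O = \frac{1538}{59}$ ($O = \left(-3076\right) \left(- \frac{1}{118}\right) = \frac{1538}{59} \approx 26.068$)
$S{\left(D \right)} = - \frac{31}{D} - \frac{D}{9}$ ($S{\left(D \right)} = D \left(- \frac{1}{9}\right) - \frac{31}{D} = - \frac{D}{9} - \frac{31}{D} = - \frac{31}{D} - \frac{D}{9}$)
$\frac{S{\left(\left(-7\right)^{2} \right)} + 2869}{6^{2} + O} = \frac{\left(- \frac{31}{\left(-7\right)^{2}} - \frac{\left(-7\right)^{2}}{9}\right) + 2869}{6^{2} + \frac{1538}{59}} = \frac{\left(- \frac{31}{49} - \frac{49}{9}\right) + 2869}{36 + \frac{1538}{59}} = \frac{\left(\left(-31\right) \frac{1}{49} - \frac{49}{9}\right) + 2869}{\frac{3662}{59}} = \left(\left(- \frac{31}{49} - \frac{49}{9}\right) + 2869\right) \frac{59}{3662} = \left(- \frac{2680}{441} + 2869\right) \frac{59}{3662} = \frac{1262549}{441} \cdot \frac{59}{3662} = \frac{74490391}{1614942}$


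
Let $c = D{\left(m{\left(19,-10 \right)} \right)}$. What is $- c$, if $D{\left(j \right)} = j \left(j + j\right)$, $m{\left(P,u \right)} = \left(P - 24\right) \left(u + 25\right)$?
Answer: $-11250$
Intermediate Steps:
$m{\left(P,u \right)} = \left(-24 + P\right) \left(25 + u\right)$
$D{\left(j \right)} = 2 j^{2}$ ($D{\left(j \right)} = j 2 j = 2 j^{2}$)
$c = 11250$ ($c = 2 \left(-600 - -240 + 25 \cdot 19 + 19 \left(-10\right)\right)^{2} = 2 \left(-600 + 240 + 475 - 190\right)^{2} = 2 \left(-75\right)^{2} = 2 \cdot 5625 = 11250$)
$- c = \left(-1\right) 11250 = -11250$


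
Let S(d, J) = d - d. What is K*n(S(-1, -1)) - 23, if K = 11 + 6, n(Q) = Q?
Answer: -23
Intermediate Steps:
S(d, J) = 0
K = 17
K*n(S(-1, -1)) - 23 = 17*0 - 23 = 0 - 23 = -23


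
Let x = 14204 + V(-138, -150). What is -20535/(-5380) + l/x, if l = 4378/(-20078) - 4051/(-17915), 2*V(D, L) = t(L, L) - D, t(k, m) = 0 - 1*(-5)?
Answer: 7029624115247251/1841703050216020 ≈ 3.8169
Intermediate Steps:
t(k, m) = 5 (t(k, m) = 0 + 5 = 5)
V(D, L) = 5/2 - D/2 (V(D, L) = (5 - D)/2 = 5/2 - D/2)
x = 28551/2 (x = 14204 + (5/2 - 1/2*(-138)) = 14204 + (5/2 + 69) = 14204 + 143/2 = 28551/2 ≈ 14276.)
l = 1452054/179848685 (l = 4378*(-1/20078) - 4051*(-1/17915) = -2189/10039 + 4051/17915 = 1452054/179848685 ≈ 0.0080737)
-20535/(-5380) + l/x = -20535/(-5380) + 1452054/(179848685*(28551/2)) = -20535*(-1/5380) + (1452054/179848685)*(2/28551) = 4107/1076 + 968036/1711619935145 = 7029624115247251/1841703050216020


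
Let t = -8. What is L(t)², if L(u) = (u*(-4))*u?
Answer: 65536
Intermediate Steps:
L(u) = -4*u² (L(u) = (-4*u)*u = -4*u²)
L(t)² = (-4*(-8)²)² = (-4*64)² = (-256)² = 65536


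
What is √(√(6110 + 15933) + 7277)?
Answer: √(7277 + √22043) ≈ 86.171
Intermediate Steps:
√(√(6110 + 15933) + 7277) = √(√22043 + 7277) = √(7277 + √22043)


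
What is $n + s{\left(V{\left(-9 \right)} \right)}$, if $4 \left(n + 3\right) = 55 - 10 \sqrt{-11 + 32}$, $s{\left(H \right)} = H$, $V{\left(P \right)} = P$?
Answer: $\frac{7}{4} - \frac{5 \sqrt{21}}{2} \approx -9.7064$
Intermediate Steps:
$n = \frac{43}{4} - \frac{5 \sqrt{21}}{2}$ ($n = -3 + \frac{55 - 10 \sqrt{-11 + 32}}{4} = -3 + \frac{55 - 10 \sqrt{21}}{4} = -3 + \left(\frac{55}{4} - \frac{5 \sqrt{21}}{2}\right) = \frac{43}{4} - \frac{5 \sqrt{21}}{2} \approx -0.70644$)
$n + s{\left(V{\left(-9 \right)} \right)} = \left(\frac{43}{4} - \frac{5 \sqrt{21}}{2}\right) - 9 = \frac{7}{4} - \frac{5 \sqrt{21}}{2}$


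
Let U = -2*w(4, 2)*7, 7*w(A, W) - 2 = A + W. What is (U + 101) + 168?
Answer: 253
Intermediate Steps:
w(A, W) = 2/7 + A/7 + W/7 (w(A, W) = 2/7 + (A + W)/7 = 2/7 + (A/7 + W/7) = 2/7 + A/7 + W/7)
U = -16 (U = -2*(2/7 + (⅐)*4 + (⅐)*2)*7 = -2*(2/7 + 4/7 + 2/7)*7 = -2*8/7*7 = -16/7*7 = -16)
(U + 101) + 168 = (-16 + 101) + 168 = 85 + 168 = 253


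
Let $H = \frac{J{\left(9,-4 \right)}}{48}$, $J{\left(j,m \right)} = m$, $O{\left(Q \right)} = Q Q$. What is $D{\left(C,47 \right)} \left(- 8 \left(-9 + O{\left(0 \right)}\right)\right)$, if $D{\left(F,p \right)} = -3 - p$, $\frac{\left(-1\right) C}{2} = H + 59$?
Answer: $-3600$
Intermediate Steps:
$O{\left(Q \right)} = Q^{2}$
$H = - \frac{1}{12}$ ($H = - \frac{4}{48} = \left(-4\right) \frac{1}{48} = - \frac{1}{12} \approx -0.083333$)
$C = - \frac{707}{6}$ ($C = - 2 \left(- \frac{1}{12} + 59\right) = \left(-2\right) \frac{707}{12} = - \frac{707}{6} \approx -117.83$)
$D{\left(C,47 \right)} \left(- 8 \left(-9 + O{\left(0 \right)}\right)\right) = \left(-3 - 47\right) \left(- 8 \left(-9 + 0^{2}\right)\right) = \left(-3 - 47\right) \left(- 8 \left(-9 + 0\right)\right) = - 50 \left(\left(-8\right) \left(-9\right)\right) = \left(-50\right) 72 = -3600$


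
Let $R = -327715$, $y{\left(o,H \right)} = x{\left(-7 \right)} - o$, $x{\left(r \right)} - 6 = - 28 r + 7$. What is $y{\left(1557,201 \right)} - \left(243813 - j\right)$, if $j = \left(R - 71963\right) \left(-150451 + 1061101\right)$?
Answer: $-363967015861$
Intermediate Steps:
$x{\left(r \right)} = 13 - 28 r$ ($x{\left(r \right)} = 6 - \left(-7 + 28 r\right) = 13 - 28 r$)
$y{\left(o,H \right)} = 209 - o$ ($y{\left(o,H \right)} = \left(13 - -196\right) - o = \left(13 + 196\right) - o = 209 - o$)
$j = -363966770700$ ($j = \left(-327715 - 71963\right) \left(-150451 + 1061101\right) = \left(-399678\right) 910650 = -363966770700$)
$y{\left(1557,201 \right)} - \left(243813 - j\right) = \left(209 - 1557\right) - \left(243813 - -363966770700\right) = \left(209 - 1557\right) - \left(243813 + 363966770700\right) = -1348 - 363967014513 = -363967015861$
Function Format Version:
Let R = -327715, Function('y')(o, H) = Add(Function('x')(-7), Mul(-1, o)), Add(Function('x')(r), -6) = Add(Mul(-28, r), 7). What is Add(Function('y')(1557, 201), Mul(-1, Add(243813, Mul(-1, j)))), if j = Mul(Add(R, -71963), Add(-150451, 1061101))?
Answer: -363967015861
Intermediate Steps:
Function('x')(r) = Add(13, Mul(-28, r)) (Function('x')(r) = Add(6, Add(Mul(-28, r), 7)) = Add(6, Add(7, Mul(-28, r))) = Add(13, Mul(-28, r)))
Function('y')(o, H) = Add(209, Mul(-1, o)) (Function('y')(o, H) = Add(Add(13, Mul(-28, -7)), Mul(-1, o)) = Add(Add(13, 196), Mul(-1, o)) = Add(209, Mul(-1, o)))
j = -363966770700 (j = Mul(Add(-327715, -71963), Add(-150451, 1061101)) = Mul(-399678, 910650) = -363966770700)
Add(Function('y')(1557, 201), Mul(-1, Add(243813, Mul(-1, j)))) = Add(Add(209, Mul(-1, 1557)), Mul(-1, Add(243813, Mul(-1, -363966770700)))) = Add(Add(209, -1557), Mul(-1, Add(243813, 363966770700))) = Add(-1348, Mul(-1, 363967014513)) = Add(-1348, -363967014513) = -363967015861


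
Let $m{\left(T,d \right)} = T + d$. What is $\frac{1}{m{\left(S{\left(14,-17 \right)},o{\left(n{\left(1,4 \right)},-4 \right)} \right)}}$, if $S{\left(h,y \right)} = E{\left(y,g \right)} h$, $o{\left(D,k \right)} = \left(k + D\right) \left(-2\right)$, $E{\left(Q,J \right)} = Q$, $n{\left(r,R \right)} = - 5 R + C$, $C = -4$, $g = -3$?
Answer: $- \frac{1}{182} \approx -0.0054945$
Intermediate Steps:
$n{\left(r,R \right)} = -4 - 5 R$ ($n{\left(r,R \right)} = - 5 R - 4 = -4 - 5 R$)
$o{\left(D,k \right)} = - 2 D - 2 k$ ($o{\left(D,k \right)} = \left(D + k\right) \left(-2\right) = - 2 D - 2 k$)
$S{\left(h,y \right)} = h y$ ($S{\left(h,y \right)} = y h = h y$)
$\frac{1}{m{\left(S{\left(14,-17 \right)},o{\left(n{\left(1,4 \right)},-4 \right)} \right)}} = \frac{1}{14 \left(-17\right) - \left(-8 + 2 \left(-4 - 20\right)\right)} = \frac{1}{-238 - \left(-8 + 2 \left(-4 - 20\right)\right)} = \frac{1}{-238 + \left(\left(-2\right) \left(-24\right) + 8\right)} = \frac{1}{-238 + \left(48 + 8\right)} = \frac{1}{-238 + 56} = \frac{1}{-182} = - \frac{1}{182}$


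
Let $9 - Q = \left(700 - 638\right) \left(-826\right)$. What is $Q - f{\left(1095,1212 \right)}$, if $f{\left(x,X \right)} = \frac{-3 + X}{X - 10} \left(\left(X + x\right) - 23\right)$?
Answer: $\frac{29403143}{601} \approx 48924.0$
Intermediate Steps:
$f{\left(x,X \right)} = \frac{\left(-3 + X\right) \left(-23 + X + x\right)}{-10 + X}$ ($f{\left(x,X \right)} = \frac{-3 + X}{-10 + X} \left(-23 + X + x\right) = \frac{\left(-3 + X\right) \left(-23 + X + x\right)}{-10 + X}$)
$Q = 51221$ ($Q = 9 - \left(700 - 638\right) \left(-826\right) = 9 - 62 \left(-826\right) = 9 - -51212 = 9 + 51212 = 51221$)
$Q - f{\left(1095,1212 \right)} = 51221 - \frac{69 + 1212^{2} - 31512 - 3285 + 1212 \cdot 1095}{-10 + 1212} = 51221 - \frac{69 + 1468944 - 31512 - 3285 + 1327140}{1202} = 51221 - \frac{1}{1202} \cdot 2761356 = 51221 - \frac{1380678}{601} = \frac{29403143}{601}$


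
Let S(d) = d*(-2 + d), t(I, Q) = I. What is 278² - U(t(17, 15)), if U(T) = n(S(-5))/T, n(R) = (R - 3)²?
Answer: 1312804/17 ≈ 77224.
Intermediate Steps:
n(R) = (-3 + R)²
U(T) = 1024/T (U(T) = (-3 - 5*(-2 - 5))²/T = (-3 - 5*(-7))²/T = (-3 + 35)²/T = 32²/T = 1024/T)
278² - U(t(17, 15)) = 278² - 1024/17 = 77284 - 1024/17 = 1312804/17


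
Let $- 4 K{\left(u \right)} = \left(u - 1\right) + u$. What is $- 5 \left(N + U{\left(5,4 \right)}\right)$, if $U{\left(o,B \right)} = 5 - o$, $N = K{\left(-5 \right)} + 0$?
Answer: $- \frac{55}{4} \approx -13.75$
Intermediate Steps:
$K{\left(u \right)} = \frac{1}{4} - \frac{u}{2}$ ($K{\left(u \right)} = - \frac{\left(u - 1\right) + u}{4} = - \frac{\left(-1 + u\right) + u}{4} = - \frac{-1 + 2 u}{4} = \frac{1}{4} - \frac{u}{2}$)
$N = \frac{11}{4}$ ($N = \left(\frac{1}{4} - - \frac{5}{2}\right) + 0 = \left(\frac{1}{4} + \frac{5}{2}\right) + 0 = \frac{11}{4} + 0 = \frac{11}{4} \approx 2.75$)
$- 5 \left(N + U{\left(5,4 \right)}\right) = - 5 \left(\frac{11}{4} + \left(5 - 5\right)\right) = - 5 \left(\frac{11}{4} + 0\right) = \left(-5\right) \frac{11}{4} = - \frac{55}{4}$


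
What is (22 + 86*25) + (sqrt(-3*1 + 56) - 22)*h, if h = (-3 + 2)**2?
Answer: 2150 + sqrt(53) ≈ 2157.3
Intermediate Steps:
h = 1 (h = (-1)**2 = 1)
(22 + 86*25) + (sqrt(-3*1 + 56) - 22)*h = (22 + 86*25) + (sqrt(-3*1 + 56) - 22)*1 = (22 + 2150) + (sqrt(-3 + 56) - 22)*1 = 2172 + (sqrt(53) - 22)*1 = 2172 + (-22 + sqrt(53))*1 = 2172 + (-22 + sqrt(53)) = 2150 + sqrt(53)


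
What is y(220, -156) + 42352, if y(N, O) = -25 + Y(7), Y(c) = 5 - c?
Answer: 42325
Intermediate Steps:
y(N, O) = -27 (y(N, O) = -25 + (5 - 1*7) = -25 + (5 - 7) = -25 - 2 = -27)
y(220, -156) + 42352 = -27 + 42352 = 42325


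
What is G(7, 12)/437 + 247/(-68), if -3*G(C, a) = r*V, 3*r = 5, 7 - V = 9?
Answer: -970771/267444 ≈ -3.6298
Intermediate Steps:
V = -2 (V = 7 - 1*9 = 7 - 9 = -2)
r = 5/3 (r = (⅓)*5 = 5/3 ≈ 1.6667)
G(C, a) = 10/9 (G(C, a) = -5*(-2)/9 = -⅓*(-10/3) = 10/9)
G(7, 12)/437 + 247/(-68) = (10/9)/437 + 247/(-68) = (10/9)*(1/437) + 247*(-1/68) = 10/3933 - 247/68 = -970771/267444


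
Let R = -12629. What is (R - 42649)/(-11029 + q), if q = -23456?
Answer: 18426/11495 ≈ 1.6030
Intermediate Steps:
(R - 42649)/(-11029 + q) = (-12629 - 42649)/(-11029 - 23456) = -55278/(-34485) = -55278*(-1/34485) = 18426/11495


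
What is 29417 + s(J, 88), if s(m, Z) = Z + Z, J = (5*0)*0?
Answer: 29593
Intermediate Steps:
J = 0 (J = 0*0 = 0)
s(m, Z) = 2*Z
29417 + s(J, 88) = 29417 + 2*88 = 29417 + 176 = 29593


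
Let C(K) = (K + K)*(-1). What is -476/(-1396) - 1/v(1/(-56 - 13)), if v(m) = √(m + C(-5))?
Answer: 119/349 - √47541/689 ≈ 0.024517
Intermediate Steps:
C(K) = -2*K (C(K) = (2*K)*(-1) = -2*K)
v(m) = √(10 + m) (v(m) = √(m - 2*(-5)) = √(m + 10) = √(10 + m))
-476/(-1396) - 1/v(1/(-56 - 13)) = -476/(-1396) - 1/(√(10 + 1/(-56 - 13))) = -476*(-1/1396) - 1/(√(10 + 1/(-69))) = 119/349 - 1/(√(10 - 1/69)) = 119/349 - 1/(√(689/69)) = 119/349 - 1/(√47541/69) = 119/349 - √47541/689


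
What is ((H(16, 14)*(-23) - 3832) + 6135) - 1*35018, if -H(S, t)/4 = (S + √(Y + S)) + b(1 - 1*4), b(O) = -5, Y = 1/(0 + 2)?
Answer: -31703 + 46*√66 ≈ -31329.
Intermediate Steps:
Y = ½ (Y = 1/2 = ½ ≈ 0.50000)
H(S, t) = 20 - 4*S - 4*√(½ + S) (H(S, t) = -4*((S + √(½ + S)) - 5) = -4*(-5 + S + √(½ + S)) = 20 - 4*S - 4*√(½ + S))
((H(16, 14)*(-23) - 3832) + 6135) - 1*35018 = (((20 - 4*16 - 2*√(2 + 4*16))*(-23) - 3832) + 6135) - 1*35018 = (((20 - 64 - 2*√(2 + 64))*(-23) - 3832) + 6135) - 35018 = (((20 - 64 - 2*√66)*(-23) - 3832) + 6135) - 35018 = (((-44 - 2*√66)*(-23) - 3832) + 6135) - 35018 = (((1012 + 46*√66) - 3832) + 6135) - 35018 = ((-2820 + 46*√66) + 6135) - 35018 = (3315 + 46*√66) - 35018 = -31703 + 46*√66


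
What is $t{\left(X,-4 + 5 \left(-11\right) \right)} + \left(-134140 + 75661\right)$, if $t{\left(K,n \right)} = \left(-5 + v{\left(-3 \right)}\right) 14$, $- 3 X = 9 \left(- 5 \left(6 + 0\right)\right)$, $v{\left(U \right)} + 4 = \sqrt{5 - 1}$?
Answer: $-58577$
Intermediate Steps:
$v{\left(U \right)} = -2$ ($v{\left(U \right)} = -4 + \sqrt{5 - 1} = -4 + \sqrt{4} = -4 + 2 = -2$)
$X = 90$ ($X = - \frac{9 \left(- 5 \left(6 + 0\right)\right)}{3} = - \frac{9 \left(\left(-5\right) 6\right)}{3} = - \frac{9 \left(-30\right)}{3} = \left(- \frac{1}{3}\right) \left(-270\right) = 90$)
$t{\left(K,n \right)} = -98$ ($t{\left(K,n \right)} = \left(-5 - 2\right) 14 = \left(-7\right) 14 = -98$)
$t{\left(X,-4 + 5 \left(-11\right) \right)} + \left(-134140 + 75661\right) = -98 + \left(-134140 + 75661\right) = -98 - 58479 = -58577$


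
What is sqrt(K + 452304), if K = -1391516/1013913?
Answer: 2*sqrt(12915998706188413)/337971 ≈ 672.53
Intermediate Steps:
K = -1391516/1013913 (K = -1391516*1/1013913 = -1391516/1013913 ≈ -1.3724)
sqrt(K + 452304) = sqrt(-1391516/1013913 + 452304) = sqrt(458595514036/1013913) = 2*sqrt(12915998706188413)/337971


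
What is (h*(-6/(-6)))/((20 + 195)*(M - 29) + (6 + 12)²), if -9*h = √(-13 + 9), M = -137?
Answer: I/159147 ≈ 6.2835e-6*I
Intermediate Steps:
h = -2*I/9 (h = -√(-13 + 9)/9 = -2*I/9 ≈ -0.22222*I)
(h*(-6/(-6)))/((20 + 195)*(M - 29) + (6 + 12)²) = ((-2*I/9)*(-6/(-6)))/((20 + 195)*(-137 - 29) + (6 + 12)²) = ((-2*I/9)*(-6*(-⅙)))/(215*(-166) + 18²) = (-2*I/9*1)/(-35690 + 324) = -2*I/9/(-35366) = -2*I/9*(-1/35366) = I/159147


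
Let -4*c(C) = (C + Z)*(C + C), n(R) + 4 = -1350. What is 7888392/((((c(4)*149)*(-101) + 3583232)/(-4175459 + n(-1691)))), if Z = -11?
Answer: -5491389709116/562091 ≈ -9.7696e+6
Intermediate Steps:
n(R) = -1354 (n(R) = -4 - 1350 = -1354)
c(C) = -C*(-11 + C)/2 (c(C) = -(C - 11)*(C + C)/4 = -(-11 + C)*2*C/4 = -C*(-11 + C)/2)
7888392/((((c(4)*149)*(-101) + 3583232)/(-4175459 + n(-1691)))) = 7888392/((((((½)*4*(11 - 1*4))*149)*(-101) + 3583232)/(-4175459 - 1354))) = 7888392/((((((½)*4*(11 - 4))*149)*(-101) + 3583232)/(-4176813))) = 7888392/((((((½)*4*7)*149)*(-101) + 3583232)*(-1/4176813))) = 7888392/((((14*149)*(-101) + 3583232)*(-1/4176813))) = 7888392/(((2086*(-101) + 3583232)*(-1/4176813))) = 7888392/(((-210686 + 3583232)*(-1/4176813))) = 7888392/((3372546*(-1/4176813))) = 7888392/(-1124182/1392271) = 7888392*(-1392271/1124182) = -5491389709116/562091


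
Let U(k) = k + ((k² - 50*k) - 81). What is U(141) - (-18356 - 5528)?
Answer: 36775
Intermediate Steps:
U(k) = -81 + k² - 49*k (U(k) = k + (-81 + k² - 50*k) = -81 + k² - 49*k)
U(141) - (-18356 - 5528) = (-81 + 141² - 49*141) - (-18356 - 5528) = (-81 + 19881 - 6909) - 1*(-23884) = 12891 + 23884 = 36775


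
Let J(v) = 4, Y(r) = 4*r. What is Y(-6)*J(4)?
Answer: -96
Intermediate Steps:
Y(-6)*J(4) = (4*(-6))*4 = -24*4 = -96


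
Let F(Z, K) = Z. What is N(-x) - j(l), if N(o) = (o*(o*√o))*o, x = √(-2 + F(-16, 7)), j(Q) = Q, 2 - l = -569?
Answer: -571 + 54*2^(¾)*√3*(-I)^(7/2) ≈ -459.77 + 111.23*I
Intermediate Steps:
l = 571 (l = 2 - 1*(-569) = 2 + 569 = 571)
x = 3*I*√2 (x = √(-2 - 16) = √(-18) = 3*I*√2 ≈ 4.2426*I)
N(o) = o^(7/2) (N(o) = (o*o^(3/2))*o = o^(5/2)*o = o^(7/2))
N(-x) - j(l) = (-3*I*√2)^(7/2) - 1*571 = (-3*I*√2)^(7/2) - 571 = 54*2^(¾)*√3*(-I)^(7/2) - 571 = -571 + 54*2^(¾)*√3*(-I)^(7/2)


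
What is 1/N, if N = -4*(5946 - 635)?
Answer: -1/21244 ≈ -4.7072e-5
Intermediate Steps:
N = -21244 (N = -4*5311 = -21244)
1/N = 1/(-21244) = -1/21244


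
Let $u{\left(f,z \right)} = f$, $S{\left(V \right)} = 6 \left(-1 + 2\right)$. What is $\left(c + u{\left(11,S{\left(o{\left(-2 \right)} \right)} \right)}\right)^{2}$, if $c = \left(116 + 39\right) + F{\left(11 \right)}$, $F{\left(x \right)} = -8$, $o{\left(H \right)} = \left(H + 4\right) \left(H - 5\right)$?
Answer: $24964$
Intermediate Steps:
$o{\left(H \right)} = \left(-5 + H\right) \left(4 + H\right)$ ($o{\left(H \right)} = \left(4 + H\right) \left(-5 + H\right) = \left(-5 + H\right) \left(4 + H\right)$)
$S{\left(V \right)} = 6$ ($S{\left(V \right)} = 6 \cdot 1 = 6$)
$c = 147$ ($c = \left(116 + 39\right) - 8 = 155 - 8 = 147$)
$\left(c + u{\left(11,S{\left(o{\left(-2 \right)} \right)} \right)}\right)^{2} = \left(147 + 11\right)^{2} = 158^{2} = 24964$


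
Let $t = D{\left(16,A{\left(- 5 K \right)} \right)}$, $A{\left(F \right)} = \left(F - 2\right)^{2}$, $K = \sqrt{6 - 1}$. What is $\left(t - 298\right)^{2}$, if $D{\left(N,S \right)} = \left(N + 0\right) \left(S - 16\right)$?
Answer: $2792100 + 966400 \sqrt{5} \approx 4.953 \cdot 10^{6}$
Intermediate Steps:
$K = \sqrt{5} \approx 2.2361$
$A{\left(F \right)} = \left(-2 + F\right)^{2}$
$D{\left(N,S \right)} = N \left(-16 + S\right)$
$t = -256 + 16 \left(-2 - 5 \sqrt{5}\right)^{2}$ ($t = 16 \left(-16 + \left(-2 - 5 \sqrt{5}\right)^{2}\right) = -256 + 16 \left(-2 - 5 \sqrt{5}\right)^{2} \approx 2523.5$)
$\left(t - 298\right)^{2} = \left(\left(1808 + 320 \sqrt{5}\right) - 298\right)^{2} = \left(1510 + 320 \sqrt{5}\right)^{2}$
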